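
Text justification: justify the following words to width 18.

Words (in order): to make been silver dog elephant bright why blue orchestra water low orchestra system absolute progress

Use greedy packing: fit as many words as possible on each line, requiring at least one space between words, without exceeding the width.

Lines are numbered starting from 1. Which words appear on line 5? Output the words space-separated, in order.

Answer: water low

Derivation:
Line 1: ['to', 'make', 'been'] (min_width=12, slack=6)
Line 2: ['silver', 'dog'] (min_width=10, slack=8)
Line 3: ['elephant', 'bright'] (min_width=15, slack=3)
Line 4: ['why', 'blue', 'orchestra'] (min_width=18, slack=0)
Line 5: ['water', 'low'] (min_width=9, slack=9)
Line 6: ['orchestra', 'system'] (min_width=16, slack=2)
Line 7: ['absolute', 'progress'] (min_width=17, slack=1)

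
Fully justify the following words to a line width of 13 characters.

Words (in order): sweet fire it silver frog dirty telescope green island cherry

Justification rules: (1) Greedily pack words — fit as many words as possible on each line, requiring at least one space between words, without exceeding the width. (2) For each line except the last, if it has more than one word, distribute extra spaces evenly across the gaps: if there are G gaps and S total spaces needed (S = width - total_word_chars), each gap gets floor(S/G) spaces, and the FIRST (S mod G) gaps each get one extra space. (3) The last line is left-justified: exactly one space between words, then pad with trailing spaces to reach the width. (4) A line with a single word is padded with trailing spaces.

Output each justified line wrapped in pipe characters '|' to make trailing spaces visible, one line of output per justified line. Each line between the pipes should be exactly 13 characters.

Answer: |sweet fire it|
|silver   frog|
|dirty        |
|telescope    |
|green  island|
|cherry       |

Derivation:
Line 1: ['sweet', 'fire', 'it'] (min_width=13, slack=0)
Line 2: ['silver', 'frog'] (min_width=11, slack=2)
Line 3: ['dirty'] (min_width=5, slack=8)
Line 4: ['telescope'] (min_width=9, slack=4)
Line 5: ['green', 'island'] (min_width=12, slack=1)
Line 6: ['cherry'] (min_width=6, slack=7)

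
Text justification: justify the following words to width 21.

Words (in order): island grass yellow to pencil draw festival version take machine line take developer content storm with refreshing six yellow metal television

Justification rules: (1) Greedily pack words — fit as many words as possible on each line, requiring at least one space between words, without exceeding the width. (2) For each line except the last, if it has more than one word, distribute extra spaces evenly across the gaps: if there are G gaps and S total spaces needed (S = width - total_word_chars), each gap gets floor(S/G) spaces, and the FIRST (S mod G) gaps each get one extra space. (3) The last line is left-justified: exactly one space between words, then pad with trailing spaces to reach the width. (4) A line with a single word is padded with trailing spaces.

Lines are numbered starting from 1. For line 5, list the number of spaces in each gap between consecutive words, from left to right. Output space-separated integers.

Answer: 5

Derivation:
Line 1: ['island', 'grass', 'yellow'] (min_width=19, slack=2)
Line 2: ['to', 'pencil', 'draw'] (min_width=14, slack=7)
Line 3: ['festival', 'version', 'take'] (min_width=21, slack=0)
Line 4: ['machine', 'line', 'take'] (min_width=17, slack=4)
Line 5: ['developer', 'content'] (min_width=17, slack=4)
Line 6: ['storm', 'with', 'refreshing'] (min_width=21, slack=0)
Line 7: ['six', 'yellow', 'metal'] (min_width=16, slack=5)
Line 8: ['television'] (min_width=10, slack=11)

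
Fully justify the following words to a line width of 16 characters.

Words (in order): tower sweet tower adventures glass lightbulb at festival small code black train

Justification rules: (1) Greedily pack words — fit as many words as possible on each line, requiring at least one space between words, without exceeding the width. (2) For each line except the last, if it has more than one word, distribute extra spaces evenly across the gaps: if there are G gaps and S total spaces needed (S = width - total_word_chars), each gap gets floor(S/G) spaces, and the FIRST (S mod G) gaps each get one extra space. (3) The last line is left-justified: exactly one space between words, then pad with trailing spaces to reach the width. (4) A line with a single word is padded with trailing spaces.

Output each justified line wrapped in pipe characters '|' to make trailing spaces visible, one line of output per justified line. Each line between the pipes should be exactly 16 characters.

Answer: |tower      sweet|
|tower adventures|
|glass  lightbulb|
|at      festival|
|small code black|
|train           |

Derivation:
Line 1: ['tower', 'sweet'] (min_width=11, slack=5)
Line 2: ['tower', 'adventures'] (min_width=16, slack=0)
Line 3: ['glass', 'lightbulb'] (min_width=15, slack=1)
Line 4: ['at', 'festival'] (min_width=11, slack=5)
Line 5: ['small', 'code', 'black'] (min_width=16, slack=0)
Line 6: ['train'] (min_width=5, slack=11)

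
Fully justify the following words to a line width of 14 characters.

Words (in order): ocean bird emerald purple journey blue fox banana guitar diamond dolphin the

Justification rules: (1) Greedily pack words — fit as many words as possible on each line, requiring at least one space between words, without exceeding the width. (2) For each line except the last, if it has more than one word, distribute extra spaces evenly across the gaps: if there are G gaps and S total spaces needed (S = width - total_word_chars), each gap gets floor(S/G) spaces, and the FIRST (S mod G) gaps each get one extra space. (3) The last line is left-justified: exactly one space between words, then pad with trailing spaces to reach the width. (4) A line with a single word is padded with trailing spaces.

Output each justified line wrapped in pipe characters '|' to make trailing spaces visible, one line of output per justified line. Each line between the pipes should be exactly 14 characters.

Answer: |ocean     bird|
|emerald purple|
|journey   blue|
|fox     banana|
|guitar diamond|
|dolphin the   |

Derivation:
Line 1: ['ocean', 'bird'] (min_width=10, slack=4)
Line 2: ['emerald', 'purple'] (min_width=14, slack=0)
Line 3: ['journey', 'blue'] (min_width=12, slack=2)
Line 4: ['fox', 'banana'] (min_width=10, slack=4)
Line 5: ['guitar', 'diamond'] (min_width=14, slack=0)
Line 6: ['dolphin', 'the'] (min_width=11, slack=3)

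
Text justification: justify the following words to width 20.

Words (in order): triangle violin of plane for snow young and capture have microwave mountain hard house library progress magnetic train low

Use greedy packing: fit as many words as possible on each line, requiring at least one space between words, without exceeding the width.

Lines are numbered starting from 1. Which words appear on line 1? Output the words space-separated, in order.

Line 1: ['triangle', 'violin', 'of'] (min_width=18, slack=2)
Line 2: ['plane', 'for', 'snow', 'young'] (min_width=20, slack=0)
Line 3: ['and', 'capture', 'have'] (min_width=16, slack=4)
Line 4: ['microwave', 'mountain'] (min_width=18, slack=2)
Line 5: ['hard', 'house', 'library'] (min_width=18, slack=2)
Line 6: ['progress', 'magnetic'] (min_width=17, slack=3)
Line 7: ['train', 'low'] (min_width=9, slack=11)

Answer: triangle violin of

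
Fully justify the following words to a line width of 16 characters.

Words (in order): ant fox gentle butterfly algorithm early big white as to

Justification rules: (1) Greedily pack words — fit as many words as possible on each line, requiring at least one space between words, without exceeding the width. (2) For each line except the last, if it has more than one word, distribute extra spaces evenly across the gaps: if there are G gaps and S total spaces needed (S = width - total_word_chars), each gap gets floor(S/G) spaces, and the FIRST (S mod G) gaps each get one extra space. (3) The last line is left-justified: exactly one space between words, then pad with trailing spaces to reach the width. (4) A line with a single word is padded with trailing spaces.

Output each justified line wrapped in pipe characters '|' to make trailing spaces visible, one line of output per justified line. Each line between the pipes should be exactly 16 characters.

Line 1: ['ant', 'fox', 'gentle'] (min_width=14, slack=2)
Line 2: ['butterfly'] (min_width=9, slack=7)
Line 3: ['algorithm', 'early'] (min_width=15, slack=1)
Line 4: ['big', 'white', 'as', 'to'] (min_width=15, slack=1)

Answer: |ant  fox  gentle|
|butterfly       |
|algorithm  early|
|big white as to |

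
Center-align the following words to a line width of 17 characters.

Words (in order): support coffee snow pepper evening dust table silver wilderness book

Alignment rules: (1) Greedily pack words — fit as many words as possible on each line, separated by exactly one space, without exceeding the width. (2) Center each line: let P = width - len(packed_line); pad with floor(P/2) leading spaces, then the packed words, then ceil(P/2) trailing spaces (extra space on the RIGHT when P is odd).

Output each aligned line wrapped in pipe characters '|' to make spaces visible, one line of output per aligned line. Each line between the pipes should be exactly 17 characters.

Line 1: ['support', 'coffee'] (min_width=14, slack=3)
Line 2: ['snow', 'pepper'] (min_width=11, slack=6)
Line 3: ['evening', 'dust'] (min_width=12, slack=5)
Line 4: ['table', 'silver'] (min_width=12, slack=5)
Line 5: ['wilderness', 'book'] (min_width=15, slack=2)

Answer: | support coffee  |
|   snow pepper   |
|  evening dust   |
|  table silver   |
| wilderness book |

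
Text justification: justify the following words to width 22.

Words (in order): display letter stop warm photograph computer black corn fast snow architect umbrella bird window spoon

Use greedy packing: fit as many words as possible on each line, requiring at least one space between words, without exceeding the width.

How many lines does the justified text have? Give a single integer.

Answer: 6

Derivation:
Line 1: ['display', 'letter', 'stop'] (min_width=19, slack=3)
Line 2: ['warm', 'photograph'] (min_width=15, slack=7)
Line 3: ['computer', 'black', 'corn'] (min_width=19, slack=3)
Line 4: ['fast', 'snow', 'architect'] (min_width=19, slack=3)
Line 5: ['umbrella', 'bird', 'window'] (min_width=20, slack=2)
Line 6: ['spoon'] (min_width=5, slack=17)
Total lines: 6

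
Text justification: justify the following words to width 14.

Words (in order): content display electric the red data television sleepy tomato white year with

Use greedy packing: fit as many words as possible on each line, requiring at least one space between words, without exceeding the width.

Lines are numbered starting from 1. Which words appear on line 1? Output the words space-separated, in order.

Line 1: ['content'] (min_width=7, slack=7)
Line 2: ['display'] (min_width=7, slack=7)
Line 3: ['electric', 'the'] (min_width=12, slack=2)
Line 4: ['red', 'data'] (min_width=8, slack=6)
Line 5: ['television'] (min_width=10, slack=4)
Line 6: ['sleepy', 'tomato'] (min_width=13, slack=1)
Line 7: ['white', 'year'] (min_width=10, slack=4)
Line 8: ['with'] (min_width=4, slack=10)

Answer: content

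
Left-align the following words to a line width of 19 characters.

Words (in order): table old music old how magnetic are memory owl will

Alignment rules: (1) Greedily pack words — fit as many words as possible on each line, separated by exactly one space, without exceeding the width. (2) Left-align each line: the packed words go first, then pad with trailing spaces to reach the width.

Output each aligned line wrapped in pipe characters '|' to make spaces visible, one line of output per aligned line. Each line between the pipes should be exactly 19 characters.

Line 1: ['table', 'old', 'music', 'old'] (min_width=19, slack=0)
Line 2: ['how', 'magnetic', 'are'] (min_width=16, slack=3)
Line 3: ['memory', 'owl', 'will'] (min_width=15, slack=4)

Answer: |table old music old|
|how magnetic are   |
|memory owl will    |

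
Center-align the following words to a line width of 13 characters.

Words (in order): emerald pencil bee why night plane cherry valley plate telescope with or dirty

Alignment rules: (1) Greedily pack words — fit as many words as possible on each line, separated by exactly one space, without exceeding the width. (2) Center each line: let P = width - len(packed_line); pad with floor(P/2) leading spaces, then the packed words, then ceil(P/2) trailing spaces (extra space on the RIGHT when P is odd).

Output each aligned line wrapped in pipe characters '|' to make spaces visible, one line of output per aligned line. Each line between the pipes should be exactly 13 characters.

Line 1: ['emerald'] (min_width=7, slack=6)
Line 2: ['pencil', 'bee'] (min_width=10, slack=3)
Line 3: ['why', 'night'] (min_width=9, slack=4)
Line 4: ['plane', 'cherry'] (min_width=12, slack=1)
Line 5: ['valley', 'plate'] (min_width=12, slack=1)
Line 6: ['telescope'] (min_width=9, slack=4)
Line 7: ['with', 'or', 'dirty'] (min_width=13, slack=0)

Answer: |   emerald   |
| pencil bee  |
|  why night  |
|plane cherry |
|valley plate |
|  telescope  |
|with or dirty|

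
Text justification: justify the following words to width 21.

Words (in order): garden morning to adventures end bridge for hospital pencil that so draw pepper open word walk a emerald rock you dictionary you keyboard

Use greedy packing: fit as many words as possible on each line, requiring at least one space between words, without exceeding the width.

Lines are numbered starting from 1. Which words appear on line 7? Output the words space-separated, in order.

Line 1: ['garden', 'morning', 'to'] (min_width=17, slack=4)
Line 2: ['adventures', 'end', 'bridge'] (min_width=21, slack=0)
Line 3: ['for', 'hospital', 'pencil'] (min_width=19, slack=2)
Line 4: ['that', 'so', 'draw', 'pepper'] (min_width=19, slack=2)
Line 5: ['open', 'word', 'walk', 'a'] (min_width=16, slack=5)
Line 6: ['emerald', 'rock', 'you'] (min_width=16, slack=5)
Line 7: ['dictionary', 'you'] (min_width=14, slack=7)
Line 8: ['keyboard'] (min_width=8, slack=13)

Answer: dictionary you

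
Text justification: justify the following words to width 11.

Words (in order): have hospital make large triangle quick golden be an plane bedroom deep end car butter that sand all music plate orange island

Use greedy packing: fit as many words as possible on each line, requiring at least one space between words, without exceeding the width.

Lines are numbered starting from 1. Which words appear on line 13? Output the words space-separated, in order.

Answer: plate

Derivation:
Line 1: ['have'] (min_width=4, slack=7)
Line 2: ['hospital'] (min_width=8, slack=3)
Line 3: ['make', 'large'] (min_width=10, slack=1)
Line 4: ['triangle'] (min_width=8, slack=3)
Line 5: ['quick'] (min_width=5, slack=6)
Line 6: ['golden', 'be'] (min_width=9, slack=2)
Line 7: ['an', 'plane'] (min_width=8, slack=3)
Line 8: ['bedroom'] (min_width=7, slack=4)
Line 9: ['deep', 'end'] (min_width=8, slack=3)
Line 10: ['car', 'butter'] (min_width=10, slack=1)
Line 11: ['that', 'sand'] (min_width=9, slack=2)
Line 12: ['all', 'music'] (min_width=9, slack=2)
Line 13: ['plate'] (min_width=5, slack=6)
Line 14: ['orange'] (min_width=6, slack=5)
Line 15: ['island'] (min_width=6, slack=5)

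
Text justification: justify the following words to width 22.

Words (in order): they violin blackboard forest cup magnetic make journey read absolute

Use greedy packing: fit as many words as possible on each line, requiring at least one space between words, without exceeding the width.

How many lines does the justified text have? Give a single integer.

Line 1: ['they', 'violin', 'blackboard'] (min_width=22, slack=0)
Line 2: ['forest', 'cup', 'magnetic'] (min_width=19, slack=3)
Line 3: ['make', 'journey', 'read'] (min_width=17, slack=5)
Line 4: ['absolute'] (min_width=8, slack=14)
Total lines: 4

Answer: 4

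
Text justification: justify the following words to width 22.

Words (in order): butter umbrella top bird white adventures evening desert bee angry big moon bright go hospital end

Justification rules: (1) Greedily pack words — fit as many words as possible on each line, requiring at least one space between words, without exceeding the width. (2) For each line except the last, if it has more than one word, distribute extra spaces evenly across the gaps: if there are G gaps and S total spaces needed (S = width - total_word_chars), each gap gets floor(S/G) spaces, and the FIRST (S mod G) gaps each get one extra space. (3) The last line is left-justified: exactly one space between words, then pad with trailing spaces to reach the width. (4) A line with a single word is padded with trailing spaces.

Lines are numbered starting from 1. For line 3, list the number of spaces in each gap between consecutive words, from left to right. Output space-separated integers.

Answer: 3 3

Derivation:
Line 1: ['butter', 'umbrella', 'top'] (min_width=19, slack=3)
Line 2: ['bird', 'white', 'adventures'] (min_width=21, slack=1)
Line 3: ['evening', 'desert', 'bee'] (min_width=18, slack=4)
Line 4: ['angry', 'big', 'moon', 'bright'] (min_width=21, slack=1)
Line 5: ['go', 'hospital', 'end'] (min_width=15, slack=7)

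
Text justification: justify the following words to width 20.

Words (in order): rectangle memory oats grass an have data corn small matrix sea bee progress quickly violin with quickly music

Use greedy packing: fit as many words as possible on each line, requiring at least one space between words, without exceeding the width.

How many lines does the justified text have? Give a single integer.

Answer: 7

Derivation:
Line 1: ['rectangle', 'memory'] (min_width=16, slack=4)
Line 2: ['oats', 'grass', 'an', 'have'] (min_width=18, slack=2)
Line 3: ['data', 'corn', 'small'] (min_width=15, slack=5)
Line 4: ['matrix', 'sea', 'bee'] (min_width=14, slack=6)
Line 5: ['progress', 'quickly'] (min_width=16, slack=4)
Line 6: ['violin', 'with', 'quickly'] (min_width=19, slack=1)
Line 7: ['music'] (min_width=5, slack=15)
Total lines: 7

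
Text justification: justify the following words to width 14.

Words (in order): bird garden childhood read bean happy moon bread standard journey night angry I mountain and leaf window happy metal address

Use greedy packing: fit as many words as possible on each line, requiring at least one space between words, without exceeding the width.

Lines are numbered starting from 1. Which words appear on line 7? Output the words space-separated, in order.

Answer: angry I

Derivation:
Line 1: ['bird', 'garden'] (min_width=11, slack=3)
Line 2: ['childhood', 'read'] (min_width=14, slack=0)
Line 3: ['bean', 'happy'] (min_width=10, slack=4)
Line 4: ['moon', 'bread'] (min_width=10, slack=4)
Line 5: ['standard'] (min_width=8, slack=6)
Line 6: ['journey', 'night'] (min_width=13, slack=1)
Line 7: ['angry', 'I'] (min_width=7, slack=7)
Line 8: ['mountain', 'and'] (min_width=12, slack=2)
Line 9: ['leaf', 'window'] (min_width=11, slack=3)
Line 10: ['happy', 'metal'] (min_width=11, slack=3)
Line 11: ['address'] (min_width=7, slack=7)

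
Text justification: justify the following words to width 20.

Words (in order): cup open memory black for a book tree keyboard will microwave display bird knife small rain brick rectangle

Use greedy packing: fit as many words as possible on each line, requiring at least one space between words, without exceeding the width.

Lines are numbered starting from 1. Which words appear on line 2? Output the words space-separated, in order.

Line 1: ['cup', 'open', 'memory'] (min_width=15, slack=5)
Line 2: ['black', 'for', 'a', 'book'] (min_width=16, slack=4)
Line 3: ['tree', 'keyboard', 'will'] (min_width=18, slack=2)
Line 4: ['microwave', 'display'] (min_width=17, slack=3)
Line 5: ['bird', 'knife', 'small'] (min_width=16, slack=4)
Line 6: ['rain', 'brick', 'rectangle'] (min_width=20, slack=0)

Answer: black for a book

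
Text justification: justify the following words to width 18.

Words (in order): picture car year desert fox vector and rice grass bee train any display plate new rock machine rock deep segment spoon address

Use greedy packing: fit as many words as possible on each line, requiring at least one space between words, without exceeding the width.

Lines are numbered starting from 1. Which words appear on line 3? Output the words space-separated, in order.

Answer: and rice grass bee

Derivation:
Line 1: ['picture', 'car', 'year'] (min_width=16, slack=2)
Line 2: ['desert', 'fox', 'vector'] (min_width=17, slack=1)
Line 3: ['and', 'rice', 'grass', 'bee'] (min_width=18, slack=0)
Line 4: ['train', 'any', 'display'] (min_width=17, slack=1)
Line 5: ['plate', 'new', 'rock'] (min_width=14, slack=4)
Line 6: ['machine', 'rock', 'deep'] (min_width=17, slack=1)
Line 7: ['segment', 'spoon'] (min_width=13, slack=5)
Line 8: ['address'] (min_width=7, slack=11)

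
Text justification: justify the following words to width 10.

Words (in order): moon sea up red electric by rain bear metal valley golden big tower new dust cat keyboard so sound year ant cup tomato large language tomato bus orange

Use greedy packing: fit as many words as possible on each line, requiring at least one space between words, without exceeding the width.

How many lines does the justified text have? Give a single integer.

Line 1: ['moon', 'sea'] (min_width=8, slack=2)
Line 2: ['up', 'red'] (min_width=6, slack=4)
Line 3: ['electric'] (min_width=8, slack=2)
Line 4: ['by', 'rain'] (min_width=7, slack=3)
Line 5: ['bear', 'metal'] (min_width=10, slack=0)
Line 6: ['valley'] (min_width=6, slack=4)
Line 7: ['golden', 'big'] (min_width=10, slack=0)
Line 8: ['tower', 'new'] (min_width=9, slack=1)
Line 9: ['dust', 'cat'] (min_width=8, slack=2)
Line 10: ['keyboard'] (min_width=8, slack=2)
Line 11: ['so', 'sound'] (min_width=8, slack=2)
Line 12: ['year', 'ant'] (min_width=8, slack=2)
Line 13: ['cup', 'tomato'] (min_width=10, slack=0)
Line 14: ['large'] (min_width=5, slack=5)
Line 15: ['language'] (min_width=8, slack=2)
Line 16: ['tomato', 'bus'] (min_width=10, slack=0)
Line 17: ['orange'] (min_width=6, slack=4)
Total lines: 17

Answer: 17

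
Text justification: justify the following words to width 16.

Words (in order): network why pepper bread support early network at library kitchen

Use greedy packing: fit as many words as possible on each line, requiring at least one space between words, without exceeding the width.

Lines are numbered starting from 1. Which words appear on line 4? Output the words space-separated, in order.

Answer: network at

Derivation:
Line 1: ['network', 'why'] (min_width=11, slack=5)
Line 2: ['pepper', 'bread'] (min_width=12, slack=4)
Line 3: ['support', 'early'] (min_width=13, slack=3)
Line 4: ['network', 'at'] (min_width=10, slack=6)
Line 5: ['library', 'kitchen'] (min_width=15, slack=1)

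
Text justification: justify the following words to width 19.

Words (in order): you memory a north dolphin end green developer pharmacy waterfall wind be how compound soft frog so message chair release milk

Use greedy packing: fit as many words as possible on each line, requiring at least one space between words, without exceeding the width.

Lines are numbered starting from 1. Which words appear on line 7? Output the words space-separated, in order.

Line 1: ['you', 'memory', 'a', 'north'] (min_width=18, slack=1)
Line 2: ['dolphin', 'end', 'green'] (min_width=17, slack=2)
Line 3: ['developer', 'pharmacy'] (min_width=18, slack=1)
Line 4: ['waterfall', 'wind', 'be'] (min_width=17, slack=2)
Line 5: ['how', 'compound', 'soft'] (min_width=17, slack=2)
Line 6: ['frog', 'so', 'message'] (min_width=15, slack=4)
Line 7: ['chair', 'release', 'milk'] (min_width=18, slack=1)

Answer: chair release milk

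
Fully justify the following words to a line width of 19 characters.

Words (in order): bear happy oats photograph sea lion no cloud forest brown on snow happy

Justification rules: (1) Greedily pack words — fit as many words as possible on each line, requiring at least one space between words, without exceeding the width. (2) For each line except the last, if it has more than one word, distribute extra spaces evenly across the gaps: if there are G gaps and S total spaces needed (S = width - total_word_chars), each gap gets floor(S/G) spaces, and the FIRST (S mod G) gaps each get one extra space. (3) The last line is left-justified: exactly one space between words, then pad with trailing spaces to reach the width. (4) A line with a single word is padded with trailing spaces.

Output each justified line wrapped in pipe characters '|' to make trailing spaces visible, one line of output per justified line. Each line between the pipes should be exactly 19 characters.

Answer: |bear   happy   oats|
|photograph sea lion|
|no   cloud   forest|
|brown on snow happy|

Derivation:
Line 1: ['bear', 'happy', 'oats'] (min_width=15, slack=4)
Line 2: ['photograph', 'sea', 'lion'] (min_width=19, slack=0)
Line 3: ['no', 'cloud', 'forest'] (min_width=15, slack=4)
Line 4: ['brown', 'on', 'snow', 'happy'] (min_width=19, slack=0)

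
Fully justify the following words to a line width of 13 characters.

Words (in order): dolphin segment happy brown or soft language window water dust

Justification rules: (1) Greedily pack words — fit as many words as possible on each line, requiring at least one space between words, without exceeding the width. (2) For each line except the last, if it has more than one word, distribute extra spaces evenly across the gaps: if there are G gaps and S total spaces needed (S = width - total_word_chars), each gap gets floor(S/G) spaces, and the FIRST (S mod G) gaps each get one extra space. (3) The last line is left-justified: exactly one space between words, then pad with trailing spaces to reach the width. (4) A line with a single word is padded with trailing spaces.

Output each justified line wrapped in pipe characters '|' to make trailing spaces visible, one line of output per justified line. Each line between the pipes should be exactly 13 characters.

Answer: |dolphin      |
|segment happy|
|brown or soft|
|language     |
|window  water|
|dust         |

Derivation:
Line 1: ['dolphin'] (min_width=7, slack=6)
Line 2: ['segment', 'happy'] (min_width=13, slack=0)
Line 3: ['brown', 'or', 'soft'] (min_width=13, slack=0)
Line 4: ['language'] (min_width=8, slack=5)
Line 5: ['window', 'water'] (min_width=12, slack=1)
Line 6: ['dust'] (min_width=4, slack=9)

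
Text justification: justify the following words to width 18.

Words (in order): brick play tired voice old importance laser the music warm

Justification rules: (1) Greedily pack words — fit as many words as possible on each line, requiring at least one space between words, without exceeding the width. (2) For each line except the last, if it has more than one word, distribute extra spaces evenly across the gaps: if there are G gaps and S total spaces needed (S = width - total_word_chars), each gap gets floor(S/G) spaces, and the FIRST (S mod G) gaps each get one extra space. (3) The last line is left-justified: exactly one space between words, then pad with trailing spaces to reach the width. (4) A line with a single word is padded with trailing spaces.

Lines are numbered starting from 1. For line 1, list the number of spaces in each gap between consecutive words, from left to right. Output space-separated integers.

Answer: 2 2

Derivation:
Line 1: ['brick', 'play', 'tired'] (min_width=16, slack=2)
Line 2: ['voice', 'old'] (min_width=9, slack=9)
Line 3: ['importance', 'laser'] (min_width=16, slack=2)
Line 4: ['the', 'music', 'warm'] (min_width=14, slack=4)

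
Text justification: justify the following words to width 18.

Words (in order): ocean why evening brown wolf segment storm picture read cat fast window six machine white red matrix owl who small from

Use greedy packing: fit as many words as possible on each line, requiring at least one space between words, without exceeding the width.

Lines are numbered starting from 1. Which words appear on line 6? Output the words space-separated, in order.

Answer: red matrix owl who

Derivation:
Line 1: ['ocean', 'why', 'evening'] (min_width=17, slack=1)
Line 2: ['brown', 'wolf', 'segment'] (min_width=18, slack=0)
Line 3: ['storm', 'picture', 'read'] (min_width=18, slack=0)
Line 4: ['cat', 'fast', 'window'] (min_width=15, slack=3)
Line 5: ['six', 'machine', 'white'] (min_width=17, slack=1)
Line 6: ['red', 'matrix', 'owl', 'who'] (min_width=18, slack=0)
Line 7: ['small', 'from'] (min_width=10, slack=8)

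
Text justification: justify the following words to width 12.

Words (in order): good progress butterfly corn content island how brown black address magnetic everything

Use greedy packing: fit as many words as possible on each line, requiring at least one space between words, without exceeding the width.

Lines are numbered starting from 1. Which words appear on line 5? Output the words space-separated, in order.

Line 1: ['good'] (min_width=4, slack=8)
Line 2: ['progress'] (min_width=8, slack=4)
Line 3: ['butterfly'] (min_width=9, slack=3)
Line 4: ['corn', 'content'] (min_width=12, slack=0)
Line 5: ['island', 'how'] (min_width=10, slack=2)
Line 6: ['brown', 'black'] (min_width=11, slack=1)
Line 7: ['address'] (min_width=7, slack=5)
Line 8: ['magnetic'] (min_width=8, slack=4)
Line 9: ['everything'] (min_width=10, slack=2)

Answer: island how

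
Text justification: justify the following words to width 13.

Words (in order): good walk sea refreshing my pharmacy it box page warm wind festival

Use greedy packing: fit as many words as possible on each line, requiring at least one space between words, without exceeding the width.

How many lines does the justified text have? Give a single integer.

Answer: 5

Derivation:
Line 1: ['good', 'walk', 'sea'] (min_width=13, slack=0)
Line 2: ['refreshing', 'my'] (min_width=13, slack=0)
Line 3: ['pharmacy', 'it'] (min_width=11, slack=2)
Line 4: ['box', 'page', 'warm'] (min_width=13, slack=0)
Line 5: ['wind', 'festival'] (min_width=13, slack=0)
Total lines: 5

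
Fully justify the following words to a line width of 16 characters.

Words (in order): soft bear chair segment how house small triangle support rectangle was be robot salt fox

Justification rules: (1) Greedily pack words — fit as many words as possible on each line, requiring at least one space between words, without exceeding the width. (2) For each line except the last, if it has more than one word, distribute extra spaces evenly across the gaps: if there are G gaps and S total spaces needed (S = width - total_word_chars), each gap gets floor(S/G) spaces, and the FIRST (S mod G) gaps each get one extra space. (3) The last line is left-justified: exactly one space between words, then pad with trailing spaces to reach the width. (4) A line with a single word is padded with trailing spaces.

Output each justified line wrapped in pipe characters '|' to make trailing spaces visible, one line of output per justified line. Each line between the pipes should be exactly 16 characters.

Answer: |soft  bear chair|
|segment      how|
|house      small|
|triangle support|
|rectangle was be|
|robot salt fox  |

Derivation:
Line 1: ['soft', 'bear', 'chair'] (min_width=15, slack=1)
Line 2: ['segment', 'how'] (min_width=11, slack=5)
Line 3: ['house', 'small'] (min_width=11, slack=5)
Line 4: ['triangle', 'support'] (min_width=16, slack=0)
Line 5: ['rectangle', 'was', 'be'] (min_width=16, slack=0)
Line 6: ['robot', 'salt', 'fox'] (min_width=14, slack=2)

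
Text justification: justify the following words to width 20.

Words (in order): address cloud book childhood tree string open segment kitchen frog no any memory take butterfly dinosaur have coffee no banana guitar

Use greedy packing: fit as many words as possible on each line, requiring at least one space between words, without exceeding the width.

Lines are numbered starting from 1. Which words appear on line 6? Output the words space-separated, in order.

Line 1: ['address', 'cloud', 'book'] (min_width=18, slack=2)
Line 2: ['childhood', 'tree'] (min_width=14, slack=6)
Line 3: ['string', 'open', 'segment'] (min_width=19, slack=1)
Line 4: ['kitchen', 'frog', 'no', 'any'] (min_width=19, slack=1)
Line 5: ['memory', 'take'] (min_width=11, slack=9)
Line 6: ['butterfly', 'dinosaur'] (min_width=18, slack=2)
Line 7: ['have', 'coffee', 'no'] (min_width=14, slack=6)
Line 8: ['banana', 'guitar'] (min_width=13, slack=7)

Answer: butterfly dinosaur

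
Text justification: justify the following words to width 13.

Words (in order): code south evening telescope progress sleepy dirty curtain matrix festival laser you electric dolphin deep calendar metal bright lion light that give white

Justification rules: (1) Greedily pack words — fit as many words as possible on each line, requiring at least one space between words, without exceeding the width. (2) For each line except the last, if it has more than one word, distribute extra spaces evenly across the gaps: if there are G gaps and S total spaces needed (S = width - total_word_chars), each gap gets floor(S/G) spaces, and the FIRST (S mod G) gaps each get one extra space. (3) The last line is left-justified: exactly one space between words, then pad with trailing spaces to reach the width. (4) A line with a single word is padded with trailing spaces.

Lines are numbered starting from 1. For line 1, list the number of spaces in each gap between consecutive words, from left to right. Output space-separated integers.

Line 1: ['code', 'south'] (min_width=10, slack=3)
Line 2: ['evening'] (min_width=7, slack=6)
Line 3: ['telescope'] (min_width=9, slack=4)
Line 4: ['progress'] (min_width=8, slack=5)
Line 5: ['sleepy', 'dirty'] (min_width=12, slack=1)
Line 6: ['curtain'] (min_width=7, slack=6)
Line 7: ['matrix'] (min_width=6, slack=7)
Line 8: ['festival'] (min_width=8, slack=5)
Line 9: ['laser', 'you'] (min_width=9, slack=4)
Line 10: ['electric'] (min_width=8, slack=5)
Line 11: ['dolphin', 'deep'] (min_width=12, slack=1)
Line 12: ['calendar'] (min_width=8, slack=5)
Line 13: ['metal', 'bright'] (min_width=12, slack=1)
Line 14: ['lion', 'light'] (min_width=10, slack=3)
Line 15: ['that', 'give'] (min_width=9, slack=4)
Line 16: ['white'] (min_width=5, slack=8)

Answer: 4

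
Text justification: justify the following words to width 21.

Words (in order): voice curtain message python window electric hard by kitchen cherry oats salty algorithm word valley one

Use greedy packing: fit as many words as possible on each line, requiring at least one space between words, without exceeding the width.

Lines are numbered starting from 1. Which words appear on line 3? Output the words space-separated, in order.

Line 1: ['voice', 'curtain', 'message'] (min_width=21, slack=0)
Line 2: ['python', 'window'] (min_width=13, slack=8)
Line 3: ['electric', 'hard', 'by'] (min_width=16, slack=5)
Line 4: ['kitchen', 'cherry', 'oats'] (min_width=19, slack=2)
Line 5: ['salty', 'algorithm', 'word'] (min_width=20, slack=1)
Line 6: ['valley', 'one'] (min_width=10, slack=11)

Answer: electric hard by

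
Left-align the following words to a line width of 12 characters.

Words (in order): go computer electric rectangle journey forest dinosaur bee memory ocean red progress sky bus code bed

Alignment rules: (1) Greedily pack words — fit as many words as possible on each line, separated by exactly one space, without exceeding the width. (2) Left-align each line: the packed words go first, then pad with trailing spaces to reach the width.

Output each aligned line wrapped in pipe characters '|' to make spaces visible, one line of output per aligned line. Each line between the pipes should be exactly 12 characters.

Line 1: ['go', 'computer'] (min_width=11, slack=1)
Line 2: ['electric'] (min_width=8, slack=4)
Line 3: ['rectangle'] (min_width=9, slack=3)
Line 4: ['journey'] (min_width=7, slack=5)
Line 5: ['forest'] (min_width=6, slack=6)
Line 6: ['dinosaur', 'bee'] (min_width=12, slack=0)
Line 7: ['memory', 'ocean'] (min_width=12, slack=0)
Line 8: ['red', 'progress'] (min_width=12, slack=0)
Line 9: ['sky', 'bus', 'code'] (min_width=12, slack=0)
Line 10: ['bed'] (min_width=3, slack=9)

Answer: |go computer |
|electric    |
|rectangle   |
|journey     |
|forest      |
|dinosaur bee|
|memory ocean|
|red progress|
|sky bus code|
|bed         |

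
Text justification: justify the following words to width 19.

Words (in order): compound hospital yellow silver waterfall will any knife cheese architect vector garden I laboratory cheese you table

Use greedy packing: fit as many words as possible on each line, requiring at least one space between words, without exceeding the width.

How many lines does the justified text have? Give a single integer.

Answer: 7

Derivation:
Line 1: ['compound', 'hospital'] (min_width=17, slack=2)
Line 2: ['yellow', 'silver'] (min_width=13, slack=6)
Line 3: ['waterfall', 'will', 'any'] (min_width=18, slack=1)
Line 4: ['knife', 'cheese'] (min_width=12, slack=7)
Line 5: ['architect', 'vector'] (min_width=16, slack=3)
Line 6: ['garden', 'I', 'laboratory'] (min_width=19, slack=0)
Line 7: ['cheese', 'you', 'table'] (min_width=16, slack=3)
Total lines: 7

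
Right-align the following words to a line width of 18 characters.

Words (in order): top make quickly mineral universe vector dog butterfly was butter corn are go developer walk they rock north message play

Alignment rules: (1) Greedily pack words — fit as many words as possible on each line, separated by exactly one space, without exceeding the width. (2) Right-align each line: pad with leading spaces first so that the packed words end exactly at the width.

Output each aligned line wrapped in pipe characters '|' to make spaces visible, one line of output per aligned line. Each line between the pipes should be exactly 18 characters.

Answer: |  top make quickly|
|  mineral universe|
|        vector dog|
|     butterfly was|
|butter corn are go|
|    developer walk|
|   they rock north|
|      message play|

Derivation:
Line 1: ['top', 'make', 'quickly'] (min_width=16, slack=2)
Line 2: ['mineral', 'universe'] (min_width=16, slack=2)
Line 3: ['vector', 'dog'] (min_width=10, slack=8)
Line 4: ['butterfly', 'was'] (min_width=13, slack=5)
Line 5: ['butter', 'corn', 'are', 'go'] (min_width=18, slack=0)
Line 6: ['developer', 'walk'] (min_width=14, slack=4)
Line 7: ['they', 'rock', 'north'] (min_width=15, slack=3)
Line 8: ['message', 'play'] (min_width=12, slack=6)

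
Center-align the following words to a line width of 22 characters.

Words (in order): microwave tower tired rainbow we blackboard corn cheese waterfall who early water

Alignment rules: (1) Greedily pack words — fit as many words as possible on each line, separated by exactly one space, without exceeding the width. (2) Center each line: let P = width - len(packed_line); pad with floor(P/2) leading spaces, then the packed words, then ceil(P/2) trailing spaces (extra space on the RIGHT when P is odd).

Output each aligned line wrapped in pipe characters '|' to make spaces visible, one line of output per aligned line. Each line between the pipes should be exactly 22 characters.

Line 1: ['microwave', 'tower', 'tired'] (min_width=21, slack=1)
Line 2: ['rainbow', 'we', 'blackboard'] (min_width=21, slack=1)
Line 3: ['corn', 'cheese', 'waterfall'] (min_width=21, slack=1)
Line 4: ['who', 'early', 'water'] (min_width=15, slack=7)

Answer: |microwave tower tired |
|rainbow we blackboard |
|corn cheese waterfall |
|   who early water    |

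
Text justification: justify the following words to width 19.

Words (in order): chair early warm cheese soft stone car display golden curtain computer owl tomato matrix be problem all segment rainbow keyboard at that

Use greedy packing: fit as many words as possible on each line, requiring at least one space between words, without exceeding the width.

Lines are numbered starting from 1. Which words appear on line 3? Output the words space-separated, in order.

Answer: car display golden

Derivation:
Line 1: ['chair', 'early', 'warm'] (min_width=16, slack=3)
Line 2: ['cheese', 'soft', 'stone'] (min_width=17, slack=2)
Line 3: ['car', 'display', 'golden'] (min_width=18, slack=1)
Line 4: ['curtain', 'computer'] (min_width=16, slack=3)
Line 5: ['owl', 'tomato', 'matrix'] (min_width=17, slack=2)
Line 6: ['be', 'problem', 'all'] (min_width=14, slack=5)
Line 7: ['segment', 'rainbow'] (min_width=15, slack=4)
Line 8: ['keyboard', 'at', 'that'] (min_width=16, slack=3)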